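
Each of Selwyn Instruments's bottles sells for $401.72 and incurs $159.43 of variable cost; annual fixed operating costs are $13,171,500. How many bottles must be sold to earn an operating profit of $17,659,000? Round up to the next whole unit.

Each unit contributes $401.72 − $159.43 = $242.29.
Units = (FC + target) / CM = ($13,171,500 + $17,659,000) / $242.29 = 127,246.28, so 127,247 bottles.

127,247 bottles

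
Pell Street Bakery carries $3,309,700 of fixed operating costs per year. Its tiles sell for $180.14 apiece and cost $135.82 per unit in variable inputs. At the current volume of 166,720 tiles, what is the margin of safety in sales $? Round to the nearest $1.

Contribution margin per unit = $180.14 − $135.82 = $44.32. Break-even units = $3,309,700 ÷ $44.32 = 74,677.35; break-even revenue = 74,677.35 × $180.14 = $13,452,377.21.
Current sales = 166,720 × $180.14 = $30,032,940.80.
Margin of safety = $30,032,940.80 − $13,452,377.21 = $16,580,564.

$16,580,564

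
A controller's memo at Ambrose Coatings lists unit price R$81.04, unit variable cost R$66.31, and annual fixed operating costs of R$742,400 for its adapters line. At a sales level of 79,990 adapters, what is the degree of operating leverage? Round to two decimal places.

2.70

Contribution at this volume is 79,990 × R$14.73 = R$1,178,252.70.
Operating income = contribution − fixed costs = R$1,178,252.70 − R$742,400 = R$435,852.70.
DOL = contribution ÷ EBIT = R$1,178,252.70 ÷ R$435,852.70 = 2.7033.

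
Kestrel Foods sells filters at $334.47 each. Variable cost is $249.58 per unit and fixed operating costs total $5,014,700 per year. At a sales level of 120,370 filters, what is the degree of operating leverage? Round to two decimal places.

1.96

Total contribution margin = 120,370 × $84.89 = $10,218,209.30.
Operating income = contribution − fixed costs = $10,218,209.30 − $5,014,700 = $5,203,509.30.
Degree of operating leverage = $10,218,209.30 / $5,203,509.30 = 1.9637.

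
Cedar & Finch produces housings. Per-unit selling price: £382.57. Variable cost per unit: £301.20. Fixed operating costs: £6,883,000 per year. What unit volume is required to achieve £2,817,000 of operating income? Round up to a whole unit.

Each unit contributes £382.57 − £301.20 = £81.37.
Required volume = (fixed costs + target profit) ÷ CM = (£6,883,000 + £2,817,000) ÷ £81.37 = 119,208.55, so 119,209 housings.

119,209 housings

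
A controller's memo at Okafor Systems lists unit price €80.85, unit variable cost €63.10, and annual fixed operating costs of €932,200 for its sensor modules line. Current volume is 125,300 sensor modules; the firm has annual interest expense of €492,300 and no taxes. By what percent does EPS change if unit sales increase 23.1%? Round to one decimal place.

Contribution at this volume is 125,300 × €17.75 = €2,224,075.00.
Subtracting fixed costs: EBIT = €2,224,075.00 − €932,200 = €1,291,875.00.
After interest of €492,300.00, pre-tax earnings = €799,575.00.
DCL = total CM / (EBIT − I) = €2,224,075.00 / €799,575.00 = 2.7816.
EPS therefore changes by 2.7816 × (+23.1%) = +64.3%.

+64.3%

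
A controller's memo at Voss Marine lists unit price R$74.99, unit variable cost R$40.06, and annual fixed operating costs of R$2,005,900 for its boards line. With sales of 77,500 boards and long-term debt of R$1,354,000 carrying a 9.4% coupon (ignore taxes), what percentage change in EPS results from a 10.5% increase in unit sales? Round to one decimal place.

Contribution at this volume is 77,500 × R$34.93 = R$2,707,075.00.
EBIT = R$2,707,075.00 − R$2,005,900 = R$701,175.00.
Interest = R$127,276.00, so EBIT − I = R$573,899.00.
DCL = total CM / (EBIT − I) = R$2,707,075.00 / R$573,899.00 = 4.7170.
EPS therefore changes by 4.7170 × (+10.5%) = +49.5%.

+49.5%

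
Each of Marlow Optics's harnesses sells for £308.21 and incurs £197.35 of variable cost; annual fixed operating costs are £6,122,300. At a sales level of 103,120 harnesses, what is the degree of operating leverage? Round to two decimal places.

Total contribution margin = 103,120 × £110.86 = £11,431,883.20.
EBIT = £11,431,883.20 − £6,122,300 = £5,309,583.20.
DOL = contribution ÷ EBIT = £11,431,883.20 ÷ £5,309,583.20 = 2.1531.

2.15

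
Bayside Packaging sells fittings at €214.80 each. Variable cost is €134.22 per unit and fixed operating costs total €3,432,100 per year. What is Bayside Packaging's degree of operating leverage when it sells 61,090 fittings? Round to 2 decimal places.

3.30

Total contribution margin = 61,090 × €80.58 = €4,922,632.20.
Subtracting fixed costs: EBIT = €4,922,632.20 − €3,432,100 = €1,490,532.20.
DOL = contribution ÷ EBIT = €4,922,632.20 ÷ €1,490,532.20 = 3.3026.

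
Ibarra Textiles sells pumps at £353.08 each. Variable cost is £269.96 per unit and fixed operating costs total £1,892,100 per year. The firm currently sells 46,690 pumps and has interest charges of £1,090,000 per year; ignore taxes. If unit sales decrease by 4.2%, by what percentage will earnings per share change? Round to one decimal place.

-18.1%

Total contribution margin = 46,690 × £83.12 = £3,880,872.80.
EBIT = £3,880,872.80 − £1,892,100 = £1,988,772.80.
Interest = £1,090,000.00, so EBIT − I = £898,772.80.
DCL = total CM / (EBIT − I) = £3,880,872.80 / £898,772.80 = 4.3180.
%ΔEPS = DCL × %ΔSales = 4.3180 × -4.2% = -18.1%.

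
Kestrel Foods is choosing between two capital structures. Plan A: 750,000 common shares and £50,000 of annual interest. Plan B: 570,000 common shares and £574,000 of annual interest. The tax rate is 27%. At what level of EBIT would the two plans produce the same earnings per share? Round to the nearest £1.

£2,233,333

At indifference, (EBIT − 50,000)(1 − t)/750,000 = (EBIT − 574,000)(1 − t)/570,000.
Cancelling (1 − t) and cross-multiplying: 570,000·(EBIT − 50,000) = 750,000·(EBIT − 574,000).
EBIT × (750,000 − 570,000) = 574,000 × 750,000 − 50,000 × 570,000 = 402,000,000,000, so EBIT = 402,000,000,000 ÷ 180,000 = 2,233,333.33.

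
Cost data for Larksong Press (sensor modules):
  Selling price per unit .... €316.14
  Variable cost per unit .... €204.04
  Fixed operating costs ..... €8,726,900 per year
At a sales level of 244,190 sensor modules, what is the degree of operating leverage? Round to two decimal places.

1.47

At 244,190 units, contribution = 244,190 × €112.10 = €27,373,699.00.
EBIT = €27,373,699.00 − €8,726,900 = €18,646,799.00.
DOL = contribution ÷ EBIT = €27,373,699.00 ÷ €18,646,799.00 = 1.4680.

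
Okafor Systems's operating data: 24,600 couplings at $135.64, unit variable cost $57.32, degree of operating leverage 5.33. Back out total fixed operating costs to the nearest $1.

$1,565,195

Total contribution margin = 24,600 × $78.32 = $1,926,672.00.
Since DOL = CM ÷ EBIT, EBIT = $1,926,672.00 ÷ 5.33 = $361,476.92.
Fixed costs = CM − EBIT = $1,926,672.00 − $361,476.92 = $1,565,195.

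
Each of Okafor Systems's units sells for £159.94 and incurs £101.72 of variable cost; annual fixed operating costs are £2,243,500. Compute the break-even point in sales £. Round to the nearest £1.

CM per unit = £159.94 − £101.72 = £58.22; CM ratio = £58.22 / £159.94 = 0.3640.
Break-even sales = FC ÷ CM ratio = £2,243,500 × £159.94 / £58.22 = £6,163,267.

£6,163,267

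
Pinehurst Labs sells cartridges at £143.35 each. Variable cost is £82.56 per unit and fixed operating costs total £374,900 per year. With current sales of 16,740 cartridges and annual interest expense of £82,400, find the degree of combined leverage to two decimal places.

Total contribution margin = 16,740 × £60.79 = £1,017,624.60.
Operating income = contribution − fixed costs = £1,017,624.60 − £374,900 = £642,724.60. Interest = £82,400.00, so EBIT − I = £560,324.60.
Degree of total leverage = total CM / (EBIT − interest) = £1,017,624.60 / £560,324.60 = 1.8161.

1.82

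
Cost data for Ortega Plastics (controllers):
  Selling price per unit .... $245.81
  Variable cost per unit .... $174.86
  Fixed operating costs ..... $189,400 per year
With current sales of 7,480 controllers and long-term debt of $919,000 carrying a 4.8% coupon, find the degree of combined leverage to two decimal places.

1.79

Total contribution margin = 7,480 × $70.95 = $530,706.00.
Subtracting fixed costs: EBIT = $530,706.00 − $189,400 = $341,306.00. Interest = $44,112.00.
DOL = $530,706.00 ÷ $341,306.00 = 1.5549; DFL = $341,306.00 ÷ $297,194.00 = 1.1484.
DCL = DOL × DFL = 1.5549 × 1.1484 = 1.7856.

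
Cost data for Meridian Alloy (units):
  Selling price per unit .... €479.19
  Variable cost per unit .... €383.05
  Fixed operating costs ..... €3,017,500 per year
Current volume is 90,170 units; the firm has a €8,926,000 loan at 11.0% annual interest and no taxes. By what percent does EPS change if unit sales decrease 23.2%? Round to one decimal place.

-43.1%

Contribution at this volume is 90,170 × €96.14 = €8,668,943.80.
Subtracting fixed costs: EBIT = €8,668,943.80 − €3,017,500 = €5,651,443.80.
After interest of €981,860.00, pre-tax earnings = €4,669,583.80.
DCL = total CM / (EBIT − I) = €8,668,943.80 / €4,669,583.80 = 1.8565.
EPS therefore changes by 1.8565 × (-23.2%) = -43.1%.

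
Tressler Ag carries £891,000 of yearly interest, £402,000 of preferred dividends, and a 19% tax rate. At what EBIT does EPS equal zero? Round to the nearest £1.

£1,387,296

Grossing the preferred dividend up to pre-tax terms: £402,000 / (1 − 0.19) = £496,296.30.
EPS = 0 when EBIT covers interest plus the pre-tax preferred burden: £891,000 + £496,296.30 = £1,387,296.30.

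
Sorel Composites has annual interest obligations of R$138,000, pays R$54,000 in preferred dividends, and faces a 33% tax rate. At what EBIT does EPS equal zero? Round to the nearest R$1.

R$218,597

Preferred dividends are paid after tax, so their pre-tax equivalent is R$54,000 ÷ (1 − 0.33) = R$80,597.01.
EPS = 0 when EBIT covers interest plus the pre-tax preferred burden: R$138,000 + R$80,597.01 = R$218,597.01.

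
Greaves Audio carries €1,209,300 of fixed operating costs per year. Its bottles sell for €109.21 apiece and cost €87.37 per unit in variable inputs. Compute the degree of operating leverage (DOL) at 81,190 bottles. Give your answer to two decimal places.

3.14

Contribution at this volume is 81,190 × €21.84 = €1,773,189.60.
Operating income = contribution − fixed costs = €1,773,189.60 − €1,209,300 = €563,889.60.
DOL = contribution ÷ EBIT = €1,773,189.60 ÷ €563,889.60 = 3.1446.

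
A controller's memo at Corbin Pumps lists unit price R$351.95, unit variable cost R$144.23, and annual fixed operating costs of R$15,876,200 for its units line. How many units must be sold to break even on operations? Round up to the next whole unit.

Each unit contributes R$351.95 − R$144.23 = R$207.72.
Break-even volume = fixed costs ÷ CM per unit = R$15,876,200 ÷ R$207.72 = 76,430.77, so 76,431 units.

76,431 units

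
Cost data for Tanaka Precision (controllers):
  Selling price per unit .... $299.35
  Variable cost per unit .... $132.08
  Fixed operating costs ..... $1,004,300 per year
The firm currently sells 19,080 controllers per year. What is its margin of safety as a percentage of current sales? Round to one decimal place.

68.5%

Unit CM = price − variable cost = $299.35 − $132.08 = $167.27. Break-even units = $1,004,300 ÷ $167.27 = 6,004.07; break-even revenue = 6,004.07 × $299.35 = $1,797,316.94.
Actual sales revenue = 19,080 × $299.35 = $5,711,598.00.
Margin of safety = ($5,711,598.00 − $1,797,316.94) ÷ $5,711,598.00 = 68.5%.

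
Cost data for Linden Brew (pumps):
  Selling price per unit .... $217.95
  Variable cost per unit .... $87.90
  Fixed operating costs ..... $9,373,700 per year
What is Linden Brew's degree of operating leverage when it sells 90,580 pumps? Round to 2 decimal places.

Contribution at this volume is 90,580 × $130.05 = $11,779,929.00.
EBIT = $11,779,929.00 − $9,373,700 = $2,406,229.00.
So DOL = total CM / EBIT = $11,779,929.00 / $2,406,229.00 = 4.8956.

4.90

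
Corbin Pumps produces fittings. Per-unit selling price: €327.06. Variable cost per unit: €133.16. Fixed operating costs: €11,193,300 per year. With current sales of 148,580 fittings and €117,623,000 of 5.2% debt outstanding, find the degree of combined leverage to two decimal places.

2.51

At 148,580 units, contribution = 148,580 × €193.90 = €28,809,662.00.
Operating income = contribution − fixed costs = €28,809,662.00 − €11,193,300 = €17,616,362.00. Interest = €6,116,396.00, so EBIT − I = €11,499,966.00.
Degree of total leverage = total CM / (EBIT − interest) = €28,809,662.00 / €11,499,966.00 = 2.5052.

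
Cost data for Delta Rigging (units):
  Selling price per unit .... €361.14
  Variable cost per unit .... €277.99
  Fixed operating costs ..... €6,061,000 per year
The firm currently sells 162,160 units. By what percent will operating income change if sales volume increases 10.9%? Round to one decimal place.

+19.8%

Contribution at this volume is 162,160 × €83.15 = €13,483,604.00.
Operating income = contribution − fixed costs = €13,483,604.00 − €6,061,000 = €7,422,604.00.
DOL = contribution ÷ EBIT = €13,483,604.00 ÷ €7,422,604.00 = 1.8166.
So EBIT moves 1.8166 × (+10.9%) = +19.8%.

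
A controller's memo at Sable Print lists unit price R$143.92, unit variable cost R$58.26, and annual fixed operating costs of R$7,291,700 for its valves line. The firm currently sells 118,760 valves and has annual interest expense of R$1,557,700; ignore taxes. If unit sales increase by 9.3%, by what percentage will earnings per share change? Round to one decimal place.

At 118,760 units, contribution = 118,760 × R$85.66 = R$10,172,981.60.
Subtracting fixed costs: EBIT = R$10,172,981.60 − R$7,291,700 = R$2,881,281.60.
After interest of R$1,557,700.00, pre-tax earnings = R$1,323,581.60.
DCL = total CM / (EBIT − I) = R$10,172,981.60 / R$1,323,581.60 = 7.6859.
%ΔEPS = DCL × %ΔSales = 7.6859 × +9.3% = +71.5%.

+71.5%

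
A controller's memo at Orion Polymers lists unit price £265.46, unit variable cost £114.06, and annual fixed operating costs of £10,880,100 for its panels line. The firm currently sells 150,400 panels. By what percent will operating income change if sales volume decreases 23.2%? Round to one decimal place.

-44.4%

At 150,400 units, contribution = 150,400 × £151.40 = £22,770,560.00.
Operating income = contribution − fixed costs = £22,770,560.00 − £10,880,100 = £11,890,460.00.
Degree of operating leverage = £22,770,560.00 / £11,890,460.00 = 1.9150.
Operating income changes by 1.9150 × -23.2% = -44.4%.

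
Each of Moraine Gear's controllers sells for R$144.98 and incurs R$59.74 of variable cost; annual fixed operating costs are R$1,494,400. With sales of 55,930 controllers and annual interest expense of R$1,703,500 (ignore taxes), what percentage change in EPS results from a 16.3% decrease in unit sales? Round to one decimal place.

Contribution at this volume is 55,930 × R$85.24 = R$4,767,473.20.
EBIT = R$4,767,473.20 − R$1,494,400 = R$3,273,073.20.
After interest of R$1,703,500.00, pre-tax earnings = R$1,569,573.20.
Degree of combined leverage = contribution ÷ (EBIT − I) = R$4,767,473.20 ÷ R$1,569,573.20 = 3.0374.
EPS therefore changes by 3.0374 × (-16.3%) = -49.5%.

-49.5%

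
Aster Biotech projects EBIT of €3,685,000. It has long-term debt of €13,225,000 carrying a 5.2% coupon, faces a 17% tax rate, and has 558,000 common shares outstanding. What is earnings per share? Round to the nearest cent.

€4.46

Interest = €687,700.00, so EBT = €3,685,000 − €687,700.00 = €2,997,300.00.
After tax at 17%: net income = €2,997,300.00 × 0.83 = €2,487,759.00.
Per share: €2,487,759.00 / 558,000 shares = €4.46.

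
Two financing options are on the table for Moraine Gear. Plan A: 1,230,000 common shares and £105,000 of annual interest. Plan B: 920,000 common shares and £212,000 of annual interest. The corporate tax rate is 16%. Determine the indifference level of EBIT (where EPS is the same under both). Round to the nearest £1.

Set EPS_A = EPS_B: (EBIT − £105,000)(1 − 0.16) ÷ 1,230,000 = (EBIT − £212,000)(1 − 0.16) ÷ 920,000.
Cancelling (1 − t) and cross-multiplying: 920,000·(EBIT − 105,000) = 1,230,000·(EBIT − 212,000).
EBIT × (1,230,000 − 920,000) = 212,000 × 1,230,000 − 105,000 × 920,000 = 164,160,000,000, so EBIT = 164,160,000,000 ÷ 310,000 = 529,548.39.

£529,548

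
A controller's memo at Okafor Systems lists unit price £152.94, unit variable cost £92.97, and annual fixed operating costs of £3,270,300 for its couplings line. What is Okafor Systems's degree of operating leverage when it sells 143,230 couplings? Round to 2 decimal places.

1.61

Total contribution margin = 143,230 × £59.97 = £8,589,503.10.
Operating income = contribution − fixed costs = £8,589,503.10 − £3,270,300 = £5,319,203.10.
So DOL = total CM / EBIT = £8,589,503.10 / £5,319,203.10 = 1.6148.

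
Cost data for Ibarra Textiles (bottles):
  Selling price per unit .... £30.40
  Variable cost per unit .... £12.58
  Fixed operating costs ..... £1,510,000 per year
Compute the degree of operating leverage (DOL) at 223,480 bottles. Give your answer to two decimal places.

1.61

Total contribution margin = 223,480 × £17.82 = £3,982,413.60.
EBIT = £3,982,413.60 − £1,510,000 = £2,472,413.60.
DOL = contribution ÷ EBIT = £3,982,413.60 ÷ £2,472,413.60 = 1.6107.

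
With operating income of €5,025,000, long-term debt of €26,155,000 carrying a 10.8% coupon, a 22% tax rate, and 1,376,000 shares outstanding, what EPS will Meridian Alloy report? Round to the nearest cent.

Pre-tax income = €5,025,000 − €2,824,740.00 = €2,200,260.00.
Net income = €2,200,260.00 × (1 − 0.22) = €1,716,202.80.
Per share: €1,716,202.80 / 1,376,000 shares = €1.25.

€1.25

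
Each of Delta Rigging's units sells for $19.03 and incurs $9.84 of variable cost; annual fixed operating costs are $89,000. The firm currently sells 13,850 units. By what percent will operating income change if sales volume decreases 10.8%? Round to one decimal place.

Total contribution margin = 13,850 × $9.19 = $127,281.50.
Operating income = contribution − fixed costs = $127,281.50 − $89,000 = $38,281.50.
So DOL = total CM / EBIT = $127,281.50 / $38,281.50 = 3.3249.
%ΔEBIT = DOL × %ΔSales = 3.3249 × -10.8% = -35.9%.

-35.9%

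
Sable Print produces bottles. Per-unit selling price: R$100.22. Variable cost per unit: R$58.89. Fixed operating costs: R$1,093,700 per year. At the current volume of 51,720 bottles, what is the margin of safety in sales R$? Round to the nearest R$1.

Contribution margin per unit = R$100.22 − R$58.89 = R$41.33. Break-even units = R$1,093,700 ÷ R$41.33 = 26,462.62; break-even revenue = 26,462.62 × R$100.22 = R$2,652,083.57.
Actual sales revenue = 51,720 × R$100.22 = R$5,183,378.40.
Margin of safety = R$5,183,378.40 − R$2,652,083.57 = R$2,531,295.

R$2,531,295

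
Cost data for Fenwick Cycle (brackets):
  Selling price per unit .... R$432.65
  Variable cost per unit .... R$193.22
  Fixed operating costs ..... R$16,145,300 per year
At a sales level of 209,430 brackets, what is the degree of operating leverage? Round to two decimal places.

At 209,430 units, contribution = 209,430 × R$239.43 = R$50,143,824.90.
Operating income = contribution − fixed costs = R$50,143,824.90 − R$16,145,300 = R$33,998,524.90.
DOL = contribution ÷ EBIT = R$50,143,824.90 ÷ R$33,998,524.90 = 1.4749.

1.47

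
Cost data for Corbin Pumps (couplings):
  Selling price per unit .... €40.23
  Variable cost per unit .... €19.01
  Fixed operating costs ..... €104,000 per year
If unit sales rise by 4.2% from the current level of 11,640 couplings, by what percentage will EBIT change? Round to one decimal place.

At 11,640 units, contribution = 11,640 × €21.22 = €247,000.80.
Subtracting fixed costs: EBIT = €247,000.80 − €104,000 = €143,000.80.
Degree of operating leverage = €247,000.80 / €143,000.80 = 1.7273.
So EBIT moves 1.7273 × (+4.2%) = +7.3%.

+7.3%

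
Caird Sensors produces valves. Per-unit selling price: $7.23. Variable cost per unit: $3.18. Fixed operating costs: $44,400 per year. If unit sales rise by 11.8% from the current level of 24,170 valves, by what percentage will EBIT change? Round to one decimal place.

+21.6%

At 24,170 units, contribution = 24,170 × $4.05 = $97,888.50.
EBIT = $97,888.50 − $44,400 = $53,488.50.
So DOL = total CM / EBIT = $97,888.50 / $53,488.50 = 1.8301.
So EBIT moves 1.8301 × (+11.8%) = +21.6%.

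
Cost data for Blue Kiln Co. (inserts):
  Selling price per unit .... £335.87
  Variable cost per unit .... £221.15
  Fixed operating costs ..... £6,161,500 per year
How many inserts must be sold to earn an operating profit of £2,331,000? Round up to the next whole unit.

74,029 inserts

Contribution margin per unit = £335.87 − £221.15 = £114.72.
Units = (FC + target) / CM = (£6,161,500 + £2,331,000) / £114.72 = 74,028.07, so 74,029 inserts.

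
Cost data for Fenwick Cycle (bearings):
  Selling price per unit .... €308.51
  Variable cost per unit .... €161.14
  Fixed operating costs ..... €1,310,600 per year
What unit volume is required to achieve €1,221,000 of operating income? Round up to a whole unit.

17,179 bearings

Unit CM = price − variable cost = €308.51 − €161.14 = €147.37.
Units = (FC + target) / CM = (€1,310,600 + €1,221,000) / €147.37 = 17,178.53, so 17,179 bearings.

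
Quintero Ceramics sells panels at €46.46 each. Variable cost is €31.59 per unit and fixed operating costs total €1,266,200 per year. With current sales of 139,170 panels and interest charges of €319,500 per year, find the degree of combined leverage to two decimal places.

4.28

Total contribution margin = 139,170 × €14.87 = €2,069,457.90.
Subtracting fixed costs: EBIT = €2,069,457.90 − €1,266,200 = €803,257.90. Interest = €319,500.00.
DOL = €2,069,457.90 ÷ €803,257.90 = 2.5763; DFL = €803,257.90 ÷ €483,757.90 = 1.6605.
Combined leverage = 2.5763 × 1.6605 = 4.2779.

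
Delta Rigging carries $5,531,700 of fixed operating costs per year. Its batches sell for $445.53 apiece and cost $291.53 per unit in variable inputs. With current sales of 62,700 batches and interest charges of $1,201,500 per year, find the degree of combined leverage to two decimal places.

Contribution at this volume is 62,700 × $154.00 = $9,655,800.00.
Subtracting fixed costs: EBIT = $9,655,800.00 − $5,531,700 = $4,124,100.00. Interest = $1,201,500.00.
DOL = $9,655,800.00 ÷ $4,124,100.00 = 2.3413; DFL = $4,124,100.00 ÷ $2,922,600.00 = 1.4111.
Combined leverage = 2.3413 × 1.4111 = 3.3038.

3.30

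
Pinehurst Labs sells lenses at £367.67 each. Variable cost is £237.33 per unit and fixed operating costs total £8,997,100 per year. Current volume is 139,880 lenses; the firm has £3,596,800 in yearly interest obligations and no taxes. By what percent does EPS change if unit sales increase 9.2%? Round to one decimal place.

At 139,880 units, contribution = 139,880 × £130.34 = £18,231,959.20.
Operating income = contribution − fixed costs = £18,231,959.20 − £8,997,100 = £9,234,859.20.
Interest = £3,596,800.00, so EBIT − I = £5,638,059.20.
DCL = total CM / (EBIT − I) = £18,231,959.20 / £5,638,059.20 = 3.2337.
%ΔEPS = DCL × %ΔSales = 3.2337 × +9.2% = +29.8%.

+29.8%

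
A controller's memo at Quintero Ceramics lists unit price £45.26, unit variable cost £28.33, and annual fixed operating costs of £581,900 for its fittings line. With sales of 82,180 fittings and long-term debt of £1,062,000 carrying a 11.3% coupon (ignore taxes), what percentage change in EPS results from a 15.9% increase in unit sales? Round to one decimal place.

+32.1%

At 82,180 units, contribution = 82,180 × £16.93 = £1,391,307.40.
EBIT = £1,391,307.40 − £581,900 = £809,407.40.
After interest of £120,006.00, pre-tax earnings = £689,401.40.
DCL = total CM / (EBIT − I) = £1,391,307.40 / £689,401.40 = 2.0181.
%ΔEPS = DCL × %ΔSales = 2.0181 × +15.9% = +32.1%.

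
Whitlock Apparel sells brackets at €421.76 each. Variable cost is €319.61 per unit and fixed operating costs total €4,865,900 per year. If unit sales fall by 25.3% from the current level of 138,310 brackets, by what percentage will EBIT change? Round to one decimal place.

At 138,310 units, contribution = 138,310 × €102.15 = €14,128,366.50.
Operating income = contribution − fixed costs = €14,128,366.50 − €4,865,900 = €9,262,466.50.
So DOL = total CM / EBIT = €14,128,366.50 / €9,262,466.50 = 1.5253.
So EBIT moves 1.5253 × (-25.3%) = -38.6%.

-38.6%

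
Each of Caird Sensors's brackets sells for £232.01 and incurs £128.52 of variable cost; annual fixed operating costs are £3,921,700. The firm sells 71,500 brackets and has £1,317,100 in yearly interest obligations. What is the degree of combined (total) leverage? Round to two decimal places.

3.42

Contribution at this volume is 71,500 × £103.49 = £7,399,535.00.
Operating income = contribution − fixed costs = £7,399,535.00 − £3,921,700 = £3,477,835.00. Interest = £1,317,100.00, so EBIT − I = £2,160,735.00.
DCL = contribution ÷ (EBIT − I) = £7,399,535.00 ÷ £2,160,735.00 = 3.4245.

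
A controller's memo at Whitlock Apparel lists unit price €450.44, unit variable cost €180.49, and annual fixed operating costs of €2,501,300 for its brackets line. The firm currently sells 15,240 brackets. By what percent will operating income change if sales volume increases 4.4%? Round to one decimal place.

Total contribution margin = 15,240 × €269.95 = €4,114,038.00.
EBIT = €4,114,038.00 − €2,501,300 = €1,612,738.00.
So DOL = total CM / EBIT = €4,114,038.00 / €1,612,738.00 = 2.5510.
Operating income changes by 2.5510 × +4.4% = +11.2%.

+11.2%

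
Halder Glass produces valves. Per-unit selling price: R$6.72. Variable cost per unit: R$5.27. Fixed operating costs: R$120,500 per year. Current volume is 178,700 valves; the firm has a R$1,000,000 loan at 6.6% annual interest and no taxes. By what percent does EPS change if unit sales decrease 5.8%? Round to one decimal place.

Contribution at this volume is 178,700 × R$1.45 = R$259,115.00.
Operating income = contribution − fixed costs = R$259,115.00 − R$120,500 = R$138,615.00.
After interest of R$66,000.00, pre-tax earnings = R$72,615.00.
Degree of combined leverage = contribution ÷ (EBIT − I) = R$259,115.00 ÷ R$72,615.00 = 3.5683.
EPS therefore changes by 3.5683 × (-5.8%) = -20.7%.

-20.7%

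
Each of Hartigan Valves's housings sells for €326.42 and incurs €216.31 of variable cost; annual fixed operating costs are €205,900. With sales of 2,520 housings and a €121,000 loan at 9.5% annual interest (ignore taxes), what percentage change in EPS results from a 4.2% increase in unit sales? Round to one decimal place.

+19.4%

Total contribution margin = 2,520 × €110.11 = €277,477.20.
EBIT = €277,477.20 − €205,900 = €71,577.20.
Interest = €11,495.00, so EBIT − I = €60,082.20.
DCL = total CM / (EBIT − I) = €277,477.20 / €60,082.20 = 4.6183.
%ΔEPS = DCL × %ΔSales = 4.6183 × +4.2% = +19.4%.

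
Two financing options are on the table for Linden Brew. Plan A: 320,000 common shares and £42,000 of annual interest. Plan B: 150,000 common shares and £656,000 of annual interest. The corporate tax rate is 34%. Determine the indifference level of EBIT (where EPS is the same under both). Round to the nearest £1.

At indifference, (EBIT − 42,000)(1 − t)/320,000 = (EBIT − 656,000)(1 − t)/150,000.
The (1 − t) factor cancels: (EBIT − 42,000) × 150,000 = (EBIT − 656,000) × 320,000.
Solving, EBIT = (656,000·320,000 − 42,000·150,000) / (320,000 − 150,000) = 203,620,000,000 / 170,000 = 1,197,764.71.

£1,197,765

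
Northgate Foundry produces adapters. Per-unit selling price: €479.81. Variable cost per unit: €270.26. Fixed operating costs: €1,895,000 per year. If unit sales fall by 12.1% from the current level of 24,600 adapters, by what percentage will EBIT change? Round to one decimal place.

-19.1%

Total contribution margin = 24,600 × €209.55 = €5,154,930.00.
Operating income = contribution − fixed costs = €5,154,930.00 − €1,895,000 = €3,259,930.00.
DOL = contribution ÷ EBIT = €5,154,930.00 ÷ €3,259,930.00 = 1.5813.
So EBIT moves 1.5813 × (-12.1%) = -19.1%.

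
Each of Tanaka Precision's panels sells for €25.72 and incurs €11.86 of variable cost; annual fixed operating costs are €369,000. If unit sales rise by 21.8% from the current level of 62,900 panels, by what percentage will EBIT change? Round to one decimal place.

Contribution at this volume is 62,900 × €13.86 = €871,794.00.
EBIT = €871,794.00 − €369,000 = €502,794.00.
Degree of operating leverage = €871,794.00 / €502,794.00 = 1.7339.
%ΔEBIT = DOL × %ΔSales = 1.7339 × +21.8% = +37.8%.

+37.8%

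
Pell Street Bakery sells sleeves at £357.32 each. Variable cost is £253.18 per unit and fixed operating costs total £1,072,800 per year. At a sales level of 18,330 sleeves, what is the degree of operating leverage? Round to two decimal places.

2.28

Contribution at this volume is 18,330 × £104.14 = £1,908,886.20.
EBIT = £1,908,886.20 − £1,072,800 = £836,086.20.
So DOL = total CM / EBIT = £1,908,886.20 / £836,086.20 = 2.2831.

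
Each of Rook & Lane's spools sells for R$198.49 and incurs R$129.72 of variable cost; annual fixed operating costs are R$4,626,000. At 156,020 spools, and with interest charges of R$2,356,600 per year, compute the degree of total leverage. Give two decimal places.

At 156,020 units, contribution = 156,020 × R$68.77 = R$10,729,495.40.
Subtracting fixed costs: EBIT = R$10,729,495.40 − R$4,626,000 = R$6,103,495.40. Interest = R$2,356,600.00, so EBIT − I = R$3,746,895.40.
DCL = contribution ÷ (EBIT − I) = R$10,729,495.40 ÷ R$3,746,895.40 = 2.8636.

2.86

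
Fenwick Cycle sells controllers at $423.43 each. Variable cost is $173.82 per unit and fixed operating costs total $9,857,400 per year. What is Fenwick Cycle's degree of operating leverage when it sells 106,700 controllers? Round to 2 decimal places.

Total contribution margin = 106,700 × $249.61 = $26,633,387.00.
Operating income = contribution − fixed costs = $26,633,387.00 − $9,857,400 = $16,775,987.00.
So DOL = total CM / EBIT = $26,633,387.00 / $16,775,987.00 = 1.5876.

1.59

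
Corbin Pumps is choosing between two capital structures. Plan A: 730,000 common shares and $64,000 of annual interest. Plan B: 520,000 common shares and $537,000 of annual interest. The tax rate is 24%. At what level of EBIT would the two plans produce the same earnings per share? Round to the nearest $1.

Set EPS_A = EPS_B: (EBIT − $64,000)(1 − 0.24) ÷ 730,000 = (EBIT − $537,000)(1 − 0.24) ÷ 520,000.
The (1 − t) factor cancels: (EBIT − 64,000) × 520,000 = (EBIT − 537,000) × 730,000.
EBIT × (730,000 − 520,000) = 537,000 × 730,000 − 64,000 × 520,000 = 358,730,000,000, so EBIT = 358,730,000,000 ÷ 210,000 = 1,708,238.10.

$1,708,238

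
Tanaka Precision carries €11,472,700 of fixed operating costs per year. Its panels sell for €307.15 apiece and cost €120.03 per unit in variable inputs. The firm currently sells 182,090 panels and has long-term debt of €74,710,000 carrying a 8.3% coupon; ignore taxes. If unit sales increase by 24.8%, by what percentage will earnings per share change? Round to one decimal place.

+51.5%

Total contribution margin = 182,090 × €187.12 = €34,072,680.80.
Operating income = contribution − fixed costs = €34,072,680.80 − €11,472,700 = €22,599,980.80.
After interest of €6,200,930.00, pre-tax earnings = €16,399,050.80.
Degree of combined leverage = contribution ÷ (EBIT − I) = €34,072,680.80 ÷ €16,399,050.80 = 2.0777.
EPS therefore changes by 2.0777 × (+24.8%) = +51.5%.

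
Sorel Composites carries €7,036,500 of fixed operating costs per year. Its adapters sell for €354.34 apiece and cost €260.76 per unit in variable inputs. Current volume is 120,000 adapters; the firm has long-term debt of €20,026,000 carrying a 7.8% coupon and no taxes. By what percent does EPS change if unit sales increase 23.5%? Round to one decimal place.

+100.3%

Contribution at this volume is 120,000 × €93.58 = €11,229,600.00.
Operating income = contribution − fixed costs = €11,229,600.00 − €7,036,500 = €4,193,100.00.
After interest of €1,562,028.00, pre-tax earnings = €2,631,072.00.
Degree of combined leverage = contribution ÷ (EBIT − I) = €11,229,600.00 ÷ €2,631,072.00 = 4.2681.
EPS therefore changes by 4.2681 × (+23.5%) = +100.3%.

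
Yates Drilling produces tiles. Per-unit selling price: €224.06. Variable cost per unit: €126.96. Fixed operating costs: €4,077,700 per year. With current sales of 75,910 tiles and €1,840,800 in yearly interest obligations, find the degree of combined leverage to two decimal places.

5.08

Contribution at this volume is 75,910 × €97.10 = €7,370,861.00.
EBIT = €7,370,861.00 − €4,077,700 = €3,293,161.00. Interest = €1,840,800.00, so EBIT − I = €1,452,361.00.
Degree of total leverage = total CM / (EBIT − interest) = €7,370,861.00 / €1,452,361.00 = 5.0751.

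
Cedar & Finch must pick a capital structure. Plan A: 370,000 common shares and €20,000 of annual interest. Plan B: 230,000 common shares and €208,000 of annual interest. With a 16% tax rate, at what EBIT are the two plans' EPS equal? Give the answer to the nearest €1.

Set EPS_A = EPS_B: (EBIT − €20,000)(1 − 0.16) ÷ 370,000 = (EBIT − €208,000)(1 − 0.16) ÷ 230,000.
The (1 − t) factor cancels: (EBIT − 20,000) × 230,000 = (EBIT − 208,000) × 370,000.
EBIT × (370,000 − 230,000) = 208,000 × 370,000 − 20,000 × 230,000 = 72,360,000,000, so EBIT = 72,360,000,000 ÷ 140,000 = 516,857.14.

€516,857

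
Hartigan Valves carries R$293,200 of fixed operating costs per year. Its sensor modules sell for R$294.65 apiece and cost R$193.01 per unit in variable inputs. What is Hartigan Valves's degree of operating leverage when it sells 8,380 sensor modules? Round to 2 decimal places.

1.52

At 8,380 units, contribution = 8,380 × R$101.64 = R$851,743.20.
Subtracting fixed costs: EBIT = R$851,743.20 − R$293,200 = R$558,543.20.
DOL = contribution ÷ EBIT = R$851,743.20 ÷ R$558,543.20 = 1.5249.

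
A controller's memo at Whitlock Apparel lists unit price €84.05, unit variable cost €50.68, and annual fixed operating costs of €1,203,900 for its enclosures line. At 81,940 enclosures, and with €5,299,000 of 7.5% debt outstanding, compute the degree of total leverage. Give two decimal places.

2.41

Total contribution margin = 81,940 × €33.37 = €2,734,337.80.
EBIT = €2,734,337.80 − €1,203,900 = €1,530,437.80. Interest = €397,425.00.
DOL = €2,734,337.80 ÷ €1,530,437.80 = 1.7866; DFL = €1,530,437.80 ÷ €1,133,012.80 = 1.3508.
Combined leverage = 1.7866 × 1.3508 = 2.4133.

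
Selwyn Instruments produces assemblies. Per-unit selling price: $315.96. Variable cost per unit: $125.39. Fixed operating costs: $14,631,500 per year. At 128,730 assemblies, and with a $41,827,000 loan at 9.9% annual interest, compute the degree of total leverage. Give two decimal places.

4.26

At 128,730 units, contribution = 128,730 × $190.57 = $24,532,076.10.
Operating income = contribution − fixed costs = $24,532,076.10 − $14,631,500 = $9,900,576.10. Interest = $4,140,873.00.
DOL = $24,532,076.10 ÷ $9,900,576.10 = 2.4778; DFL = $9,900,576.10 ÷ $5,759,703.10 = 1.7189.
Combined leverage = 2.4778 × 1.7189 = 4.2591.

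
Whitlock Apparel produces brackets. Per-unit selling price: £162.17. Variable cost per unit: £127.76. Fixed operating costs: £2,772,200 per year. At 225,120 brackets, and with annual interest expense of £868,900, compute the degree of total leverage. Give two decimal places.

Total contribution margin = 225,120 × £34.41 = £7,746,379.20.
Subtracting fixed costs: EBIT = £7,746,379.20 − £2,772,200 = £4,974,179.20. Interest = £868,900.00.
DOL = £7,746,379.20 ÷ £4,974,179.20 = 1.5573; DFL = £4,974,179.20 ÷ £4,105,279.20 = 1.2117.
Combined leverage = 1.5573 × 1.2117 = 1.8870.

1.89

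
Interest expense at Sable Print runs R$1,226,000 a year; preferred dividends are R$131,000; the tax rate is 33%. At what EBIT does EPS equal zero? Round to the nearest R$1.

R$1,421,522

Grossing the preferred dividend up to pre-tax terms: R$131,000 / (1 − 0.33) = R$195,522.39.
Financial break-even EBIT = interest + D_p ÷ (1 − t) = R$1,226,000 + R$195,522.39 = R$1,421,522.39.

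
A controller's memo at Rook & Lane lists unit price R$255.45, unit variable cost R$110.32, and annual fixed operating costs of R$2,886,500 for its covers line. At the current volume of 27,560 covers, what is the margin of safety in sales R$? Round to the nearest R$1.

Contribution margin per unit = R$255.45 − R$110.32 = R$145.13. Break-even units = R$2,886,500 ÷ R$145.13 = 19,889.06; break-even revenue = 19,889.06 × R$255.45 = R$5,080,661.65.
Actual sales revenue = 27,560 × R$255.45 = R$7,040,202.00.
Margin of safety = R$7,040,202.00 − R$5,080,661.65 = R$1,959,540.

R$1,959,540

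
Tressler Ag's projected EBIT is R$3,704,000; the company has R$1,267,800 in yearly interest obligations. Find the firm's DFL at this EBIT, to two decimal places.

1.52

Annual interest charges come to R$1,267,800.00.
DFL = EBIT ÷ (EBIT − I) = R$3,704,000 ÷ (R$3,704,000 − R$1,267,800.00) = R$3,704,000 ÷ R$2,436,200.00 = 1.5204.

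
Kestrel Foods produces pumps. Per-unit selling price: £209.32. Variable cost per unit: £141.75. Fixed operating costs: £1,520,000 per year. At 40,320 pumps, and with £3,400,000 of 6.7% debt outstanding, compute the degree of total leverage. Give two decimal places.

2.79

Contribution at this volume is 40,320 × £67.57 = £2,724,422.40.
Operating income = contribution − fixed costs = £2,724,422.40 − £1,520,000 = £1,204,422.40. Interest = £227,800.00.
DOL = £2,724,422.40 ÷ £1,204,422.40 = 2.2620; DFL = £1,204,422.40 ÷ £976,622.40 = 1.2333.
DCL = DOL × DFL = 2.2620 × 1.2333 = 2.7897.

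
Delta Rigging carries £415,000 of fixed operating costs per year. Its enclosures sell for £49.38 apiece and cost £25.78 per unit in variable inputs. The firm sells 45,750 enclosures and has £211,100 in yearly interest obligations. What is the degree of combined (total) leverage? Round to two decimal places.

Contribution at this volume is 45,750 × £23.60 = £1,079,700.00.
Subtracting fixed costs: EBIT = £1,079,700.00 − £415,000 = £664,700.00. Interest = £211,100.00, so EBIT − I = £453,600.00.
Degree of total leverage = total CM / (EBIT − interest) = £1,079,700.00 / £453,600.00 = 2.3803.

2.38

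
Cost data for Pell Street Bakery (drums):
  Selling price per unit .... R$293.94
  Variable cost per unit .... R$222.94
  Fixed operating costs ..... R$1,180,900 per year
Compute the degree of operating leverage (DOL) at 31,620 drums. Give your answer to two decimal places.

Contribution at this volume is 31,620 × R$71.00 = R$2,245,020.00.
Operating income = contribution − fixed costs = R$2,245,020.00 − R$1,180,900 = R$1,064,120.00.
So DOL = total CM / EBIT = R$2,245,020.00 / R$1,064,120.00 = 2.1097.

2.11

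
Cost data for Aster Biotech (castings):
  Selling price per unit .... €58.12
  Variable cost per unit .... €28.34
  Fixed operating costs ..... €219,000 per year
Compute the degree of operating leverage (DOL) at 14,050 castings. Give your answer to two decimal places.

2.10

Total contribution margin = 14,050 × €29.78 = €418,409.00.
EBIT = €418,409.00 − €219,000 = €199,409.00.
So DOL = total CM / EBIT = €418,409.00 / €199,409.00 = 2.0982.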